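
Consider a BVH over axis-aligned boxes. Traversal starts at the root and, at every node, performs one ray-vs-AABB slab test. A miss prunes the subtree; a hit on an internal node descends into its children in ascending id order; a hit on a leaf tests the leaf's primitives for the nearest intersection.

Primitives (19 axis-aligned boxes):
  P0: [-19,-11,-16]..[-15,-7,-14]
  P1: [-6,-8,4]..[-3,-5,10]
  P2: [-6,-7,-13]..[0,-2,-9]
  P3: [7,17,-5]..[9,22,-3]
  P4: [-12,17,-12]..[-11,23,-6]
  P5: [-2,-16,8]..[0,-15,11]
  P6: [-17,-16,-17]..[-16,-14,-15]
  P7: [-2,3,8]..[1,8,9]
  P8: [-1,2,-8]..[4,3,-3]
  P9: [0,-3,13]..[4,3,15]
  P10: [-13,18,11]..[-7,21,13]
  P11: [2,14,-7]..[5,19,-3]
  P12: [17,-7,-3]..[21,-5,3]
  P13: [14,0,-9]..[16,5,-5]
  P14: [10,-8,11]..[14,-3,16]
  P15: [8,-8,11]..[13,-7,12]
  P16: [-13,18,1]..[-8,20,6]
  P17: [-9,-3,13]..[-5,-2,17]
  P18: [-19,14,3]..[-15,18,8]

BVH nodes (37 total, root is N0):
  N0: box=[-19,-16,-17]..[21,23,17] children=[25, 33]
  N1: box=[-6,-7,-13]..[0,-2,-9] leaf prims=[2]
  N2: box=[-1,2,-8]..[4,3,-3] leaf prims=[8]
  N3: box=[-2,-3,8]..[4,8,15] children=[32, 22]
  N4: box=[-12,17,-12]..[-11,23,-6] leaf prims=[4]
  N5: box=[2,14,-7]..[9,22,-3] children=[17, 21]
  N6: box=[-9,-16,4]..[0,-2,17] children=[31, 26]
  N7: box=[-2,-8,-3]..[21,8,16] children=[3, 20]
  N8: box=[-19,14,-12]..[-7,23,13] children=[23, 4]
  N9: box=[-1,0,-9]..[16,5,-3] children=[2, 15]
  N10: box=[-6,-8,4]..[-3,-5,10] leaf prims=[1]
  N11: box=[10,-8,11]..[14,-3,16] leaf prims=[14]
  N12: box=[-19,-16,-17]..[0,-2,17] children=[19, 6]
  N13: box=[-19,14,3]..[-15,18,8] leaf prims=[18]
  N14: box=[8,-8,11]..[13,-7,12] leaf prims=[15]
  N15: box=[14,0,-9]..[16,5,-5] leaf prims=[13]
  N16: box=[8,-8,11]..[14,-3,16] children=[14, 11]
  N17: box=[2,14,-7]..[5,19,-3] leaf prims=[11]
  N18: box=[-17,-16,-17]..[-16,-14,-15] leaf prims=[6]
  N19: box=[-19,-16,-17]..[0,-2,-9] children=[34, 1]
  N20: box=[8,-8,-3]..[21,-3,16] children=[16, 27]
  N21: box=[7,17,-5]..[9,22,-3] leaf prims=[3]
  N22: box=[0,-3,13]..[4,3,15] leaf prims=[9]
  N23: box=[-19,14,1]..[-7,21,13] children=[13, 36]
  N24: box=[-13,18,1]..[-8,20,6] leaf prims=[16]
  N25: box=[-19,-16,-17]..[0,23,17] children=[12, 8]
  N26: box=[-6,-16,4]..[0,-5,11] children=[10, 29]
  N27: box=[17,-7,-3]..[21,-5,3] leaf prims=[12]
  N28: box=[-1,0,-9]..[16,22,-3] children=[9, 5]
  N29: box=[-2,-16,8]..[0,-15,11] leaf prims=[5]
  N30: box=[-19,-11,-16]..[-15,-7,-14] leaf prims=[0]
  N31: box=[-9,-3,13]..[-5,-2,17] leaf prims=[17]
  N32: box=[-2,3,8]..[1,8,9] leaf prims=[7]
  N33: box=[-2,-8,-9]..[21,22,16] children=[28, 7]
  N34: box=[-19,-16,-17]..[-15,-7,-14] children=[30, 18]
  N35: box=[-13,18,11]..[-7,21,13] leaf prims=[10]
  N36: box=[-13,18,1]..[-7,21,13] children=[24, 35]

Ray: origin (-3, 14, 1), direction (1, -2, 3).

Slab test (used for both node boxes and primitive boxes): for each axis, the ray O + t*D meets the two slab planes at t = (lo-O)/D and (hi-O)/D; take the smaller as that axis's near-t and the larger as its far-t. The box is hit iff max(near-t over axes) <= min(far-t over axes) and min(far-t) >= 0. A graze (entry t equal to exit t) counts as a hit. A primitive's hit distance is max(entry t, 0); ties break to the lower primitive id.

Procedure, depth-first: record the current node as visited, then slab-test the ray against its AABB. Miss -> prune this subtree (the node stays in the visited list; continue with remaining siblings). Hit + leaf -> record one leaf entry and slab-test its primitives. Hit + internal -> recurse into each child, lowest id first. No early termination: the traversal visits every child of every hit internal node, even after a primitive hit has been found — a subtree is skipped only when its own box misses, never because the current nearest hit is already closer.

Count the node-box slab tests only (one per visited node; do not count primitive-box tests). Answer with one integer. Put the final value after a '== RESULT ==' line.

Trace the traversal:
N0 x:[-16,24] y:[-9/2,15] z:[-6,16/3] -> hit [-9/2,16/3], descend [25, 33]
  N25 x:[-16,3] y:[-9/2,15] z:[-6,16/3] -> hit [-9/2,3], descend [8, 12]
    N8 x:[-16,-4] y:[-9/2,0] z:[-13/3,4] -> miss, prune
    N12 x:[-16,3] y:[8,15] z:[-6,16/3] -> miss, prune
  N33 x:[1,24] y:[-4,11] z:[-10/3,5] -> hit [1,5], descend [7, 28]
    N7 x:[1,24] y:[3,11] z:[-4/3,5] -> hit [3,5], descend [3, 20]
      N3 x:[1,7] y:[3,17/2] z:[7/3,14/3] -> hit [3,14/3], descend [22, 32]
        N22 x:[3,7] y:[11/2,17/2] z:[4,14/3] -> miss, prune
        N32 x:[1,4] y:[3,11/2] z:[7/3,8/3] -> miss, prune
      N20 x:[11,24] y:[17/2,11] z:[-4/3,5] -> miss, prune
    N28 x:[2,19] y:[-4,7] z:[-10/3,-4/3] -> miss, prune

order=[0, 25, 8, 12, 33, 7, 3, 22, 32, 20, 28]  |boxes|=11  |leaves|=0  hit=miss

== RESULT ==
11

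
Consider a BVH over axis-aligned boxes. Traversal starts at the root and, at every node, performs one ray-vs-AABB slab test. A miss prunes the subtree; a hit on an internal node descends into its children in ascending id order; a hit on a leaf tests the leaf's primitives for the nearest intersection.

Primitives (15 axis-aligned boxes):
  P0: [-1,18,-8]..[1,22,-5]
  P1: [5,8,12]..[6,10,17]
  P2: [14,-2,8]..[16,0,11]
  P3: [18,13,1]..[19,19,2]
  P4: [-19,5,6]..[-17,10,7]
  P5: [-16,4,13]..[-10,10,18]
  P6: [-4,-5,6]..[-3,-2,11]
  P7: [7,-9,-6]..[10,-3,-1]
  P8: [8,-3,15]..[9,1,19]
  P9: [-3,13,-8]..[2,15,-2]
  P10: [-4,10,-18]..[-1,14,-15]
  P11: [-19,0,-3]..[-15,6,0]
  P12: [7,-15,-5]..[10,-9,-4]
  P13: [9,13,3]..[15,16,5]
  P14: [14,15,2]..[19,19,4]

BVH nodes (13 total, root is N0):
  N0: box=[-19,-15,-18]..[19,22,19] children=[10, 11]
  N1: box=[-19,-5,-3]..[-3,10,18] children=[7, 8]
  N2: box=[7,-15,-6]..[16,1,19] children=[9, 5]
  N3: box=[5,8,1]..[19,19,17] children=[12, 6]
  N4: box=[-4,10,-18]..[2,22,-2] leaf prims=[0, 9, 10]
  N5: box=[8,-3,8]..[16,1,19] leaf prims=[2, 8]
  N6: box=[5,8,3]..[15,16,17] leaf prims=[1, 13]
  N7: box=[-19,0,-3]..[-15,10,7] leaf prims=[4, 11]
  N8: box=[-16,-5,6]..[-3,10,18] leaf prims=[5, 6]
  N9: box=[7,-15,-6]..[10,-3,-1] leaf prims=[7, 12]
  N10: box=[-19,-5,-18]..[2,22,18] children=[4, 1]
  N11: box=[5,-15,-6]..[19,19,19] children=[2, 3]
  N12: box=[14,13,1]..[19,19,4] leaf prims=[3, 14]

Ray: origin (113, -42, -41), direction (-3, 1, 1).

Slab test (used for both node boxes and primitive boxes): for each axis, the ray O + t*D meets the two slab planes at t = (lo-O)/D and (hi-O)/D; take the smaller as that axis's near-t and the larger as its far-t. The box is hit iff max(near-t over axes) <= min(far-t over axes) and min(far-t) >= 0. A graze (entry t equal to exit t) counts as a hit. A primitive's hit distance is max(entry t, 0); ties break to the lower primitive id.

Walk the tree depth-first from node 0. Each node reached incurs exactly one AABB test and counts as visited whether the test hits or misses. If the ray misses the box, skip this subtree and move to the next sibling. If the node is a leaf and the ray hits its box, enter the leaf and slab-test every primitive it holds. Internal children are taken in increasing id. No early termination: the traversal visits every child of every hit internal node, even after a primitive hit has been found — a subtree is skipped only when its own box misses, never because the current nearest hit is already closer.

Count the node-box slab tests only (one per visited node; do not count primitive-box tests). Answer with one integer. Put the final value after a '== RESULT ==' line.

Walk:
N0 x:[94/3,44] y:[27,64] z:[23,60] -> hit [94/3,44], descend [10, 11]
  N10 x:[37,44] y:[37,64] z:[23,59] -> hit [37,44], descend [1, 4]
    N1 x:[116/3,44] y:[37,52] z:[38,59] -> hit [116/3,44], descend [7, 8]
      N7 x:[128/3,44] y:[42,52] z:[38,48] -> hit [128/3,44] leaf, test {P4(miss), P11(miss)}
      N8 x:[116/3,43] y:[37,52] z:[47,59] -> miss, prune
    N4 x:[37,39] y:[52,64] z:[23,39] -> miss, prune
  N11 x:[94/3,36] y:[27,61] z:[35,60] -> hit [35,36], descend [2, 3]
    N2 x:[97/3,106/3] y:[27,43] z:[35,60] -> hit [35,106/3], descend [5, 9]
      N5 x:[97/3,35] y:[39,43] z:[49,60] -> miss, prune
      N9 x:[103/3,106/3] y:[27,39] z:[35,40] -> hit [35,106/3] leaf, test {P7@t=35, P12(miss)}
    N3 x:[94/3,36] y:[50,61] z:[42,58] -> miss, prune

Visited [0, 10, 1, 7, 8, 4, 11, 2, 5, 9, 3]. Tests: 11 box, 2 leaf. Nearest: P7.

== RESULT ==
11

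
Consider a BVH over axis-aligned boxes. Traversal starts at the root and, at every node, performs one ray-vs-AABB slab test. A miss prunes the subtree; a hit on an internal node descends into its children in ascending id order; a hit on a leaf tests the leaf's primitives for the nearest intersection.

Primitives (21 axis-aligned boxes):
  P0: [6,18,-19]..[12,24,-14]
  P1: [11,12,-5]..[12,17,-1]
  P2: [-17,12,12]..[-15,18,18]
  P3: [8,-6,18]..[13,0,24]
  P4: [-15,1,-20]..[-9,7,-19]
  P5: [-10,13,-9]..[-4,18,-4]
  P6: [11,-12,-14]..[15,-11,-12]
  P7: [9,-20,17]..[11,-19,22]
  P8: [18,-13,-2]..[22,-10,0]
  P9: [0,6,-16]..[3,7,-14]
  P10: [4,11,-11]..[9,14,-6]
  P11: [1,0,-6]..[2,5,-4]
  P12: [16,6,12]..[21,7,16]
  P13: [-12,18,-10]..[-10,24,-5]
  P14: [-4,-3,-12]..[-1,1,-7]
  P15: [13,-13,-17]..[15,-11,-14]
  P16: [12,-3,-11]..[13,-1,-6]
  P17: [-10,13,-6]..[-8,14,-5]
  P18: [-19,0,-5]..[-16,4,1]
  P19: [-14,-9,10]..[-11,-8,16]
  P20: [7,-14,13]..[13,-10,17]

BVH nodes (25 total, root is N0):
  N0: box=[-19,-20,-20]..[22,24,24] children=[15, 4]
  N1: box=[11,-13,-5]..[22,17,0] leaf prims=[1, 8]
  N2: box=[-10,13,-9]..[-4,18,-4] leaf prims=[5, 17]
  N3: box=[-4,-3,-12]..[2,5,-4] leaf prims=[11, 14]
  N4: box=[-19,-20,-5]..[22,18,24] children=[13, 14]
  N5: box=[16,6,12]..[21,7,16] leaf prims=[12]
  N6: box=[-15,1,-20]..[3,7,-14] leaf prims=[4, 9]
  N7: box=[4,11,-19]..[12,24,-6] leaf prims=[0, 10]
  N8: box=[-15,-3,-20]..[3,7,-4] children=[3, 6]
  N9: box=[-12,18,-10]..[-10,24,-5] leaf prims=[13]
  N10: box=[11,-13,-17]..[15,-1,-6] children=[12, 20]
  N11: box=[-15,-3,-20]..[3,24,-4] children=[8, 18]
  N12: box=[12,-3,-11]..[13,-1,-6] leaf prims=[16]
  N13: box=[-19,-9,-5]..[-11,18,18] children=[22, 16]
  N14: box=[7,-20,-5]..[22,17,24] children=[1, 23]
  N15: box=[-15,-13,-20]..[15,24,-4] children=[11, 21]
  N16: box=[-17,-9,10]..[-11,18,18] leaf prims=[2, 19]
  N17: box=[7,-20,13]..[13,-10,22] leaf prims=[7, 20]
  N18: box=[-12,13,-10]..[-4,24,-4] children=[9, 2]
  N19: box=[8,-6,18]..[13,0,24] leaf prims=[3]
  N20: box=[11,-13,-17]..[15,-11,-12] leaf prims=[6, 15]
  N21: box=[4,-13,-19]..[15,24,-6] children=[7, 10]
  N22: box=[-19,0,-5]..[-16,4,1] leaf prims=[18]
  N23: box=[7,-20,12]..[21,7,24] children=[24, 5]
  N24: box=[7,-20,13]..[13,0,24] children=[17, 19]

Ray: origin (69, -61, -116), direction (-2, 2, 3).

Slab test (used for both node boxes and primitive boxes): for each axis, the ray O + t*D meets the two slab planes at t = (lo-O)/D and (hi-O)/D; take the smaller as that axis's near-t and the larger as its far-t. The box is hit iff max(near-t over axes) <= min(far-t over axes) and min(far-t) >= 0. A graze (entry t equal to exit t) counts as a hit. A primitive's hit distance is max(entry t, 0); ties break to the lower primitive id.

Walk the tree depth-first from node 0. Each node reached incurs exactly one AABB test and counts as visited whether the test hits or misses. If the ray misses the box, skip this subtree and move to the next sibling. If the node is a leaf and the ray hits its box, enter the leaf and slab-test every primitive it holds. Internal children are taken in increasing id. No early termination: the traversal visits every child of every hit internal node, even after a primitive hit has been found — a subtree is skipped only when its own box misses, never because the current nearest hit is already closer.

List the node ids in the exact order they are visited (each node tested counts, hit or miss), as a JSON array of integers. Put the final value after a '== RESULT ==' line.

Trace the traversal:
N0 x:[47/2,44] y:[41/2,85/2] z:[32,140/3] -> hit [32,85/2], descend [4, 15]
  N4 x:[47/2,44] y:[41/2,79/2] z:[37,140/3] -> hit [37,79/2], descend [13, 14]
    N13 x:[40,44] y:[26,79/2] z:[37,134/3] -> miss, prune
    N14 x:[47/2,31] y:[41/2,39] z:[37,140/3] -> miss, prune
  N15 x:[27,42] y:[24,85/2] z:[32,112/3] -> hit [32,112/3], descend [11, 21]
    N11 x:[33,42] y:[29,85/2] z:[32,112/3] -> hit [33,112/3], descend [8, 18]
      N8 x:[33,42] y:[29,34] z:[32,112/3] -> hit [33,34], descend [3, 6]
        N3 x:[67/2,73/2] y:[29,33] z:[104/3,112/3] -> miss, prune
        N6 x:[33,42] y:[31,34] z:[32,34] -> hit [33,34] leaf, test {P4(miss), P9@t=67/2}
      N18 x:[73/2,81/2] y:[37,85/2] z:[106/3,112/3] -> hit [37,112/3], descend [2, 9]
        N2 x:[73/2,79/2] y:[37,79/2] z:[107/3,112/3] -> hit [37,112/3] leaf, test {P5@t=37, P17(miss)}
        N9 x:[79/2,81/2] y:[79/2,85/2] z:[106/3,37] -> miss, prune
    N21 x:[27,65/2] y:[24,85/2] z:[97/3,110/3] -> hit [97/3,65/2], descend [7, 10]
      N7 x:[57/2,65/2] y:[36,85/2] z:[97/3,110/3] -> miss, prune
      N10 x:[27,29] y:[24,30] z:[33,110/3] -> miss, prune

15 AABB tests over nodes [0, 4, 13, 14, 15, 11, 8, 3, 6, 18, 2, 9, 21, 7, 10]; 2 leaves entered; closest P9.

== RESULT ==
[0, 4, 13, 14, 15, 11, 8, 3, 6, 18, 2, 9, 21, 7, 10]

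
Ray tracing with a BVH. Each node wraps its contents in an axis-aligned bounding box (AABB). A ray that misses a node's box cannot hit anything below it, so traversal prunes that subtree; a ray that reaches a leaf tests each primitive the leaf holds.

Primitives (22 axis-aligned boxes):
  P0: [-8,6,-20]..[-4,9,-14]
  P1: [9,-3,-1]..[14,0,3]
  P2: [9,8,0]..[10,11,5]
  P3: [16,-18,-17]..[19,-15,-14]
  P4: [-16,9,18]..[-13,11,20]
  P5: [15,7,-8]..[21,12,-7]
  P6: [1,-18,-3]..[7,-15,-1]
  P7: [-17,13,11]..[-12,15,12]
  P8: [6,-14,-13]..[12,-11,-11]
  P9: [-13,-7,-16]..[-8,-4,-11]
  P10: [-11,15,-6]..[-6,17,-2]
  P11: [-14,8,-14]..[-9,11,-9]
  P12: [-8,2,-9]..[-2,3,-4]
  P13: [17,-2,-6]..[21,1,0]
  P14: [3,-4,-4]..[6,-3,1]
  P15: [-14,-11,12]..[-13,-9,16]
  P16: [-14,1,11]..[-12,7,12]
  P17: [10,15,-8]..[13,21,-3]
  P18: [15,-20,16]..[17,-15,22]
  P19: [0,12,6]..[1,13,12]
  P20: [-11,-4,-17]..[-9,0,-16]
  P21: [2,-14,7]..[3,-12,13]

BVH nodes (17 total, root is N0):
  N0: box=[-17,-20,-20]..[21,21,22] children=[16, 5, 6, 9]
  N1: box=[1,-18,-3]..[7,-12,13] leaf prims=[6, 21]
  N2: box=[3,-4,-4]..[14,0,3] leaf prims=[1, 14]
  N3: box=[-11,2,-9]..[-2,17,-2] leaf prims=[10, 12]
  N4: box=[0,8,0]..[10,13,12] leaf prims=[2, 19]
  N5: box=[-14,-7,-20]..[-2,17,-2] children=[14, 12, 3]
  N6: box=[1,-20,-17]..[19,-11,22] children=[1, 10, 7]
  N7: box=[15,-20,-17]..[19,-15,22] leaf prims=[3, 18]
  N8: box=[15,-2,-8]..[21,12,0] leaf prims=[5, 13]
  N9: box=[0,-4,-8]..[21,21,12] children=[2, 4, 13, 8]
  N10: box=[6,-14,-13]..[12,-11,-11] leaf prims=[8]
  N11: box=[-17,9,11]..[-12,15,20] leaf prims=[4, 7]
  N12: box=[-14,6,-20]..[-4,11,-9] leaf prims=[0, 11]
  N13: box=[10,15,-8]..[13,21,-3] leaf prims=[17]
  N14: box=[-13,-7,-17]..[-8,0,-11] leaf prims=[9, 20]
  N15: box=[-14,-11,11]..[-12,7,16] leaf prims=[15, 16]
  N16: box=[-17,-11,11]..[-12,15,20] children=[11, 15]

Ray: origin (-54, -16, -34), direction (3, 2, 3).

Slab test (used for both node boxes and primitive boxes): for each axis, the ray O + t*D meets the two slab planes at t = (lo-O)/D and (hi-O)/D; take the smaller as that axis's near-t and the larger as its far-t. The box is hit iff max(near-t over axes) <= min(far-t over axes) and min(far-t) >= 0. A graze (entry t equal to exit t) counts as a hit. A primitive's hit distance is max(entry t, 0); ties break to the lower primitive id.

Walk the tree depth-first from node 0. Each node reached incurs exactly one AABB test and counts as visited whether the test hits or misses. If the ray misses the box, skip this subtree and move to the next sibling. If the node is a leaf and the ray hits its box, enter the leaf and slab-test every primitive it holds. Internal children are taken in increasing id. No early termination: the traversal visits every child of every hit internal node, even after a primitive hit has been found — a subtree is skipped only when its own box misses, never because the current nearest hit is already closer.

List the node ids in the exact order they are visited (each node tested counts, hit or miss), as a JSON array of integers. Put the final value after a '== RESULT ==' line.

Traverse from the root:
N0 x:[37/3,25] y:[-2,37/2] z:[14/3,56/3] -> hit [37/3,37/2], descend [5, 6, 9, 16]
  N5 x:[40/3,52/3] y:[9/2,33/2] z:[14/3,32/3] -> miss, prune
  N6 x:[55/3,73/3] y:[-2,5/2] z:[17/3,56/3] -> miss, prune
  N9 x:[18,25] y:[6,37/2] z:[26/3,46/3] -> miss, prune
  N16 x:[37/3,14] y:[5/2,31/2] z:[15,18] -> miss, prune

5 AABB tests over nodes [0, 5, 6, 9, 16]; 0 leaves entered; closest miss.

== RESULT ==
[0, 5, 6, 9, 16]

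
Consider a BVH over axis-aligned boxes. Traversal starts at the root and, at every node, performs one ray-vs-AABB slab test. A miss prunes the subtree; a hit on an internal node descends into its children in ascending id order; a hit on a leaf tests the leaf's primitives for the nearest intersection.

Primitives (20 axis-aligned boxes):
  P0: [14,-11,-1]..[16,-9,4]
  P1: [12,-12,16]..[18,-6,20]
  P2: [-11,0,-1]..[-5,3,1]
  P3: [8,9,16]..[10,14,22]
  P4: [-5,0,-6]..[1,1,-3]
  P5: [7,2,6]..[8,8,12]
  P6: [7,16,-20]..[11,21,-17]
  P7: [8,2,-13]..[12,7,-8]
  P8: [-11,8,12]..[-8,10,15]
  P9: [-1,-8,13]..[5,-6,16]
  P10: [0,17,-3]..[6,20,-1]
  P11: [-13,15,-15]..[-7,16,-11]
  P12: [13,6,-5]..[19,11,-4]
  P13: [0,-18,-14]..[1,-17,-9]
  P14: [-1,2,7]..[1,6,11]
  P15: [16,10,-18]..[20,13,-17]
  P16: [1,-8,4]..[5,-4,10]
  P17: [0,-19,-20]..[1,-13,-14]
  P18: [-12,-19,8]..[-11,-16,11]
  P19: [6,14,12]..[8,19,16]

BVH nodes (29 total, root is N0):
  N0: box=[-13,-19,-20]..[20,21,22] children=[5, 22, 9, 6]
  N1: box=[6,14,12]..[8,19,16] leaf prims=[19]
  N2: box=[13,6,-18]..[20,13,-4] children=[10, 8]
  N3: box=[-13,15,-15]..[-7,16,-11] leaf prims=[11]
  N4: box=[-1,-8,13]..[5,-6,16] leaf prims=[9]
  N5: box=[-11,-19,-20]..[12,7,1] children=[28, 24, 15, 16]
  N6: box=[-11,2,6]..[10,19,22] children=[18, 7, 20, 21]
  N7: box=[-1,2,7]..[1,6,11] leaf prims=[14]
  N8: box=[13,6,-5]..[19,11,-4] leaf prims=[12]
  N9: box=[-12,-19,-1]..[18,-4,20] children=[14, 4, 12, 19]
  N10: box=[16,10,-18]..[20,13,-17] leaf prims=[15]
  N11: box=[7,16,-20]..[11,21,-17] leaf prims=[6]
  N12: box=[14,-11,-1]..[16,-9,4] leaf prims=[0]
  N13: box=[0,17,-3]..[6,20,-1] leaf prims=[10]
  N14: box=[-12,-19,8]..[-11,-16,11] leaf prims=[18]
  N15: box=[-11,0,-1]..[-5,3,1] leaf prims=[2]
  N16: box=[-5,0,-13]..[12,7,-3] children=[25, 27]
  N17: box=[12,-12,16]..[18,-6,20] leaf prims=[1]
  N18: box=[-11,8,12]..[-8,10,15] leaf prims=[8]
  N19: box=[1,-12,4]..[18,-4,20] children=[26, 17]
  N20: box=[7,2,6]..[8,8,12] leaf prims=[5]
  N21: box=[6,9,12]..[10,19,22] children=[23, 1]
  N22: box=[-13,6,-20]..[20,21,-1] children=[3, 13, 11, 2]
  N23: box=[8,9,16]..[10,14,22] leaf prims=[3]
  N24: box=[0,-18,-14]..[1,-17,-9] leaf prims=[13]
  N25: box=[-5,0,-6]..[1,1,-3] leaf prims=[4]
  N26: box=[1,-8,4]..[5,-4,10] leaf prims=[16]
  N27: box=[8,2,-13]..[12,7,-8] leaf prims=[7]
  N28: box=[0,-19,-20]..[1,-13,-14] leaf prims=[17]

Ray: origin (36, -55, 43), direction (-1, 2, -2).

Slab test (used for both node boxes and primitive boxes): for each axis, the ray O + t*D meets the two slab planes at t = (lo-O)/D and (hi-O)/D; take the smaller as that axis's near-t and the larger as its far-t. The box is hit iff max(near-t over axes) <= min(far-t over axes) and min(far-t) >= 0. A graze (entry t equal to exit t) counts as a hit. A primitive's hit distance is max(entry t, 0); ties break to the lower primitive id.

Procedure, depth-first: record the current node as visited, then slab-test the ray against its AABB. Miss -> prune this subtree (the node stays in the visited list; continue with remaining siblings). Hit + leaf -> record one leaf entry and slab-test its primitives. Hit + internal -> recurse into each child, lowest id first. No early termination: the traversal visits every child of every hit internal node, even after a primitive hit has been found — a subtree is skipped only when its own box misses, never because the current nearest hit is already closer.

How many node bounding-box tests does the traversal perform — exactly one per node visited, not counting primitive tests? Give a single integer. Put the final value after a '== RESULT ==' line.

Walk:
N0 x:[16,49] y:[18,38] z:[21/2,63/2] -> hit [18,63/2], descend [5, 6, 9, 22]
  N5 x:[24,47] y:[18,31] z:[21,63/2] -> hit [24,31], descend [15, 16, 24, 28]
    N15 x:[41,47] y:[55/2,29] z:[21,22] -> miss, prune
    N16 x:[24,41] y:[55/2,31] z:[23,28] -> hit [55/2,28], descend [25, 27]
      N25 x:[35,41] y:[55/2,28] z:[23,49/2] -> miss, prune
      N27 x:[24,28] y:[57/2,31] z:[51/2,28] -> miss, prune
    N24 x:[35,36] y:[37/2,19] z:[26,57/2] -> miss, prune
    N28 x:[35,36] y:[18,21] z:[57/2,63/2] -> miss, prune
  N6 x:[26,47] y:[57/2,37] z:[21/2,37/2] -> miss, prune
  N9 x:[18,48] y:[18,51/2] z:[23/2,22] -> hit [18,22], descend [4, 12, 14, 19]
    N4 x:[31,37] y:[47/2,49/2] z:[27/2,15] -> miss, prune
    N12 x:[20,22] y:[22,23] z:[39/2,22] -> hit [22,22] leaf, test {P0@t=22}
    N14 x:[47,48] y:[18,39/2] z:[16,35/2] -> miss, prune
    N19 x:[18,35] y:[43/2,51/2] z:[23/2,39/2] -> miss, prune
  N22 x:[16,49] y:[61/2,38] z:[22,63/2] -> hit [61/2,63/2], descend [2, 3, 11, 13]
    N2 x:[16,23] y:[61/2,34] z:[47/2,61/2] -> miss, prune
    N3 x:[43,49] y:[35,71/2] z:[27,29] -> miss, prune
    N11 x:[25,29] y:[71/2,38] z:[30,63/2] -> miss, prune
    N13 x:[30,36] y:[36,75/2] z:[22,23] -> miss, prune

Summary -> nodes [0, 5, 15, 16, 25, 27, 24, 28, 6, 9, 4, 12, 14, 19, 22, 2, 3, 11, 13]; box-tests=19; leaf-entries=1; first=P0

== RESULT ==
19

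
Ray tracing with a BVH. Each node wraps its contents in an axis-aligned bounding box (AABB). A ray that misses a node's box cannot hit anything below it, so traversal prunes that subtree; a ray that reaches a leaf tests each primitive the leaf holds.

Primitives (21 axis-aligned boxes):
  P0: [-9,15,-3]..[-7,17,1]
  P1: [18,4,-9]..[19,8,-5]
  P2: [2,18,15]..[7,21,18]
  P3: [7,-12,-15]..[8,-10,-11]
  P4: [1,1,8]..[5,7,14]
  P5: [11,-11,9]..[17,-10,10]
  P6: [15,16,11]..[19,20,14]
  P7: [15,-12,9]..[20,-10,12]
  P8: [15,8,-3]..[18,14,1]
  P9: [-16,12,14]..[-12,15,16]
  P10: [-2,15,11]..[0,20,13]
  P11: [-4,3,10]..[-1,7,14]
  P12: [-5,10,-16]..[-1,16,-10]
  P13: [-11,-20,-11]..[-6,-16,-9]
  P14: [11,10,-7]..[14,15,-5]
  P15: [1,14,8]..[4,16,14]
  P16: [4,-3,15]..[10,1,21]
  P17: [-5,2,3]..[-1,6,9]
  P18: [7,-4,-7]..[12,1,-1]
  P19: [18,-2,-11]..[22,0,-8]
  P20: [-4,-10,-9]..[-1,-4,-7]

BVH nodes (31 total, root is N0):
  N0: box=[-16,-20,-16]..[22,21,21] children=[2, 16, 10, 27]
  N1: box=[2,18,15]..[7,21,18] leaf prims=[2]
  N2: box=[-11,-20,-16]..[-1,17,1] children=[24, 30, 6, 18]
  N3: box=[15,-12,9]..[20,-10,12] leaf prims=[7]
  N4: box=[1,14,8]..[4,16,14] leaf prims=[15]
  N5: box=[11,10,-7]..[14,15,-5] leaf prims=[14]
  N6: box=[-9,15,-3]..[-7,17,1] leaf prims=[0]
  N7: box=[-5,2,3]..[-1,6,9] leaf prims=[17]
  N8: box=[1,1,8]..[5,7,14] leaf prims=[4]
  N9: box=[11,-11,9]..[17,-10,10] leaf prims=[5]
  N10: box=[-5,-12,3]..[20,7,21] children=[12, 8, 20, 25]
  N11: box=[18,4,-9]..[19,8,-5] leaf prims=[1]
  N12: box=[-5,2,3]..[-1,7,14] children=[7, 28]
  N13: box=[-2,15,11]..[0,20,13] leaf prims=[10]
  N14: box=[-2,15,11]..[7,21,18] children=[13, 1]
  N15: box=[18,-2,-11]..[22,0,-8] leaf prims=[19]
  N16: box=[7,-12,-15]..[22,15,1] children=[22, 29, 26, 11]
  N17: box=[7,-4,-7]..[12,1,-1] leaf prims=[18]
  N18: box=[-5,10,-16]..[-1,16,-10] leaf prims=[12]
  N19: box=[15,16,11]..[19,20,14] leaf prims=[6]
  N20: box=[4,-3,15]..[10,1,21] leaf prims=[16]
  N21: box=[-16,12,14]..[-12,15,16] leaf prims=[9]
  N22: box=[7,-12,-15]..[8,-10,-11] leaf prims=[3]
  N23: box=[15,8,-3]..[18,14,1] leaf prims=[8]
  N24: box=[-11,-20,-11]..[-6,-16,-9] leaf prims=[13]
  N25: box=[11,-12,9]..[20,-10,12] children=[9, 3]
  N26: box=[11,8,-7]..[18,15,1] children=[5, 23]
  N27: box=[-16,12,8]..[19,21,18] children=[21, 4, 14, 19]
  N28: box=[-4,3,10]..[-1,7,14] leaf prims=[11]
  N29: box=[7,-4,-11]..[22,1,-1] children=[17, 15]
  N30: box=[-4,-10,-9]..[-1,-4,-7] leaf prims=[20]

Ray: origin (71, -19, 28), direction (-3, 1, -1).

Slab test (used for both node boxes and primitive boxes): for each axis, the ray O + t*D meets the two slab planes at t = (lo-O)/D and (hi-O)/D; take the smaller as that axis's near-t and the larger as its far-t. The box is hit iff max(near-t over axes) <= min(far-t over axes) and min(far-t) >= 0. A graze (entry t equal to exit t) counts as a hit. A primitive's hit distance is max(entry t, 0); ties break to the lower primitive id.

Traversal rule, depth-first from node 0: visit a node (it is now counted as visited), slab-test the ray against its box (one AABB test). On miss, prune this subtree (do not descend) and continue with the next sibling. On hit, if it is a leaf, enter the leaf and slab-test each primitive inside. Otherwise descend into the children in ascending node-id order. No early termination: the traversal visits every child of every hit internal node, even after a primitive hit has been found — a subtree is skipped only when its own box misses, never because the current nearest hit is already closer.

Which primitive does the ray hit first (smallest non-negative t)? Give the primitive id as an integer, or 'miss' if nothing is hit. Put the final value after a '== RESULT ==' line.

Traverse from the root:
N0 x:[49/3,29] y:[-1,40] z:[7,44] -> hit [49/3,29], descend [2, 10, 16, 27]
  N2 x:[24,82/3] y:[-1,36] z:[27,44] -> hit [27,82/3], descend [6, 18, 24, 30]
    N6 x:[26,80/3] y:[34,36] z:[27,31] -> miss, prune
    N18 x:[24,76/3] y:[29,35] z:[38,44] -> miss, prune
    N24 x:[77/3,82/3] y:[-1,3] z:[37,39] -> miss, prune
    N30 x:[24,25] y:[9,15] z:[35,37] -> miss, prune
  N10 x:[17,76/3] y:[7,26] z:[7,25] -> hit [17,25], descend [8, 12, 20, 25]
    N8 x:[22,70/3] y:[20,26] z:[14,20] -> miss, prune
    N12 x:[24,76/3] y:[21,26] z:[14,25] -> hit [24,25], descend [7, 28]
      N7 x:[24,76/3] y:[21,25] z:[19,25] -> hit [24,25] leaf, test {P17@t=24}
      N28 x:[24,25] y:[22,26] z:[14,18] -> miss, prune
    N20 x:[61/3,67/3] y:[16,20] z:[7,13] -> miss, prune
    N25 x:[17,20] y:[7,9] z:[16,19] -> miss, prune
  N16 x:[49/3,64/3] y:[7,34] z:[27,43] -> miss, prune
  N27 x:[52/3,29] y:[31,40] z:[10,20] -> miss, prune

Summary -> nodes [0, 2, 6, 18, 24, 30, 10, 8, 12, 7, 28, 20, 25, 16, 27]; box-tests=15; leaf-entries=1; first=P17

== RESULT ==
17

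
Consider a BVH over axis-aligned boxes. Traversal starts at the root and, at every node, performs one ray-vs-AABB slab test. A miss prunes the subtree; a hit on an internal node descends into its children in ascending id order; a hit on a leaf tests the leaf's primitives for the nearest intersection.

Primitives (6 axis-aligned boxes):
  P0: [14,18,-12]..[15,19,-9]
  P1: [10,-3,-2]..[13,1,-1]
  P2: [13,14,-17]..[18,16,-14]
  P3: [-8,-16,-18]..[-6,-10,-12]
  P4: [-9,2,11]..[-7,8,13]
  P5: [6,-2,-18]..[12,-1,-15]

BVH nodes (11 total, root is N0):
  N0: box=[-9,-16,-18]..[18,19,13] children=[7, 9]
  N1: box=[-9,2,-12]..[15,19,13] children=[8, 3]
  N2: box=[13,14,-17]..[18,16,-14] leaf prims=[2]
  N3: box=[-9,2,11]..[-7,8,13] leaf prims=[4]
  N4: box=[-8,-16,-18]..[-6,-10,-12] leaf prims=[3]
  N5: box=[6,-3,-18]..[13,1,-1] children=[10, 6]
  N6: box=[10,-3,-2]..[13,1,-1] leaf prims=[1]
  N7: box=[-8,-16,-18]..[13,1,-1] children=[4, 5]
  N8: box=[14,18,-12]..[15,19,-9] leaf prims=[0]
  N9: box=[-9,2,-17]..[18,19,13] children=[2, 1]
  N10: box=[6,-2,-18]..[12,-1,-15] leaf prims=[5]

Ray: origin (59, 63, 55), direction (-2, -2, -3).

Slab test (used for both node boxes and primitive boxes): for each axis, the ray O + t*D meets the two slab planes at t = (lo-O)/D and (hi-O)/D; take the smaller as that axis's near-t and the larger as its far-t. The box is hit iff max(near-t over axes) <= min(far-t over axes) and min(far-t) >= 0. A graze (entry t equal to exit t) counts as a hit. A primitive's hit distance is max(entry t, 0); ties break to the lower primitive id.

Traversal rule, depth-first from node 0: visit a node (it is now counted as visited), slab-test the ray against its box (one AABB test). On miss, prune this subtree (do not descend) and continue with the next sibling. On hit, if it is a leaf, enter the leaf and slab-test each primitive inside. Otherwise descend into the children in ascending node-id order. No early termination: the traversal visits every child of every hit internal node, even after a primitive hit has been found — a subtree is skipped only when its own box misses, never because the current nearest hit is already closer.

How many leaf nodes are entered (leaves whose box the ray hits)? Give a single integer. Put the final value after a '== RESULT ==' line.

Traverse from the root:
N0 x:[41/2,34] y:[22,79/2] z:[14,73/3] -> hit [22,73/3], descend [7, 9]
  N7 x:[23,67/2] y:[31,79/2] z:[56/3,73/3] -> miss, prune
  N9 x:[41/2,34] y:[22,61/2] z:[14,24] -> hit [22,24], descend [1, 2]
    N1 x:[22,34] y:[22,61/2] z:[14,67/3] -> hit [22,67/3], descend [3, 8]
      N3 x:[33,34] y:[55/2,61/2] z:[14,44/3] -> miss, prune
      N8 x:[22,45/2] y:[22,45/2] z:[64/3,67/3] -> hit [22,67/3] leaf, test {P0@t=22}
    N2 x:[41/2,23] y:[47/2,49/2] z:[23,24] -> miss, prune

Summary -> nodes [0, 7, 9, 1, 3, 8, 2]; box-tests=7; leaf-entries=1; first=P0

== RESULT ==
1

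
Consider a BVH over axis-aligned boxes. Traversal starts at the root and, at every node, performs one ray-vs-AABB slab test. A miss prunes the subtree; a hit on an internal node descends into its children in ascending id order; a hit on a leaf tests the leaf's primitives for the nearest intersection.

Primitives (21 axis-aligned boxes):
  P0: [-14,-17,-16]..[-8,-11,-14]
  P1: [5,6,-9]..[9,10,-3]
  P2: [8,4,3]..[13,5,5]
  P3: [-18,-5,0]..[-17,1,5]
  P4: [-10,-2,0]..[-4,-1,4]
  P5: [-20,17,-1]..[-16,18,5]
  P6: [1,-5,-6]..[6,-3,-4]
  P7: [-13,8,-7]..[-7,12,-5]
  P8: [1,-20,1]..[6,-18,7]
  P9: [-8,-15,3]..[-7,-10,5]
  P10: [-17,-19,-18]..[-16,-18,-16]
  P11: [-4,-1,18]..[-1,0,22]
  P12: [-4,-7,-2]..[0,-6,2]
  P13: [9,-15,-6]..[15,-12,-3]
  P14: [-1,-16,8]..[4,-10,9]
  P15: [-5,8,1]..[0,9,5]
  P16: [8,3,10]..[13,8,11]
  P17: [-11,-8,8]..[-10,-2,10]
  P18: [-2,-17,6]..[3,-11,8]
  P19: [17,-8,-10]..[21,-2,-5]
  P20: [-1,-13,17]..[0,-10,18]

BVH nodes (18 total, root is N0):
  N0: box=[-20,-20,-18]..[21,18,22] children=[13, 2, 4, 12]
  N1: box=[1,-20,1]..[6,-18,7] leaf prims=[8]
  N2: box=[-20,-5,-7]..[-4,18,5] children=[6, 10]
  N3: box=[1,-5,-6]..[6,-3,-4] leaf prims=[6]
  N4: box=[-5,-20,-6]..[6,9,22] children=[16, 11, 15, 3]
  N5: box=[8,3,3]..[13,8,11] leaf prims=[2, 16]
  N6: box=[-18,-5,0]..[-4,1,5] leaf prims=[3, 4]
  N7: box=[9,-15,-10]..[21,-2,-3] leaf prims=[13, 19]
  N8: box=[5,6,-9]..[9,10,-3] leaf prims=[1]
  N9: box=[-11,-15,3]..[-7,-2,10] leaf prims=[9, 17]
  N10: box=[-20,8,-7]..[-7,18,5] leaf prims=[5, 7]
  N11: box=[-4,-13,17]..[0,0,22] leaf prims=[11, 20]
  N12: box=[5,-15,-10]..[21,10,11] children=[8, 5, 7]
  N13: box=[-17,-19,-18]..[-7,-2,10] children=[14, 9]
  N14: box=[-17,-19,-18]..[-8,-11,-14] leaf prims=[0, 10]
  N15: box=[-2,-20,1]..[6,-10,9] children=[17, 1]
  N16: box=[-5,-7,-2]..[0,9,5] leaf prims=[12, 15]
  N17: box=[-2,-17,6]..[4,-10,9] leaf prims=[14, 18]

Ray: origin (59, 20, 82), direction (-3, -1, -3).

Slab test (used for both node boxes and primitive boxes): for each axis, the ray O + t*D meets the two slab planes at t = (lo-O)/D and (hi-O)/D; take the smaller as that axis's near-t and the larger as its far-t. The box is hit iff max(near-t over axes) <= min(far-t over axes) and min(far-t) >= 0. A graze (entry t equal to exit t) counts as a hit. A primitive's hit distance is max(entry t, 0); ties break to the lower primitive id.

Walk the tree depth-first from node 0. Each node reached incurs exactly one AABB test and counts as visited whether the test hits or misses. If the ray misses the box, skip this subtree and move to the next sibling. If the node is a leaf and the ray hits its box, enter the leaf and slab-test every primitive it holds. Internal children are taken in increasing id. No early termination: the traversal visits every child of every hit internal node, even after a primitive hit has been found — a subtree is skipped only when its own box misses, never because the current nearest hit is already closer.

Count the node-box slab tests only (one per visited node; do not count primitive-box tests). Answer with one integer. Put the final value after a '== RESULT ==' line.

Trace the traversal:
N0 x:[38/3,79/3] y:[2,40] z:[20,100/3] -> hit [20,79/3], descend [2, 4, 12, 13]
  N2 x:[21,79/3] y:[2,25] z:[77/3,89/3] -> miss, prune
  N4 x:[53/3,64/3] y:[11,40] z:[20,88/3] -> hit [20,64/3], descend [3, 11, 15, 16]
    N3 x:[53/3,58/3] y:[23,25] z:[86/3,88/3] -> miss, prune
    N11 x:[59/3,21] y:[20,33] z:[20,65/3] -> hit [20,21] leaf, test {P11@t=20, P20(miss)}
    N15 x:[53/3,61/3] y:[30,40] z:[73/3,27] -> miss, prune
    N16 x:[59/3,64/3] y:[11,27] z:[77/3,28] -> miss, prune
  N12 x:[38/3,18] y:[10,35] z:[71/3,92/3] -> miss, prune
  N13 x:[22,76/3] y:[22,39] z:[24,100/3] -> hit [24,76/3], descend [9, 14]
    N9 x:[22,70/3] y:[22,35] z:[24,79/3] -> miss, prune
    N14 x:[67/3,76/3] y:[31,39] z:[32,100/3] -> miss, prune

Visited [0, 2, 4, 3, 11, 15, 16, 12, 13, 9, 14]. Tests: 11 box, 1 leaf. Nearest: P11.

== RESULT ==
11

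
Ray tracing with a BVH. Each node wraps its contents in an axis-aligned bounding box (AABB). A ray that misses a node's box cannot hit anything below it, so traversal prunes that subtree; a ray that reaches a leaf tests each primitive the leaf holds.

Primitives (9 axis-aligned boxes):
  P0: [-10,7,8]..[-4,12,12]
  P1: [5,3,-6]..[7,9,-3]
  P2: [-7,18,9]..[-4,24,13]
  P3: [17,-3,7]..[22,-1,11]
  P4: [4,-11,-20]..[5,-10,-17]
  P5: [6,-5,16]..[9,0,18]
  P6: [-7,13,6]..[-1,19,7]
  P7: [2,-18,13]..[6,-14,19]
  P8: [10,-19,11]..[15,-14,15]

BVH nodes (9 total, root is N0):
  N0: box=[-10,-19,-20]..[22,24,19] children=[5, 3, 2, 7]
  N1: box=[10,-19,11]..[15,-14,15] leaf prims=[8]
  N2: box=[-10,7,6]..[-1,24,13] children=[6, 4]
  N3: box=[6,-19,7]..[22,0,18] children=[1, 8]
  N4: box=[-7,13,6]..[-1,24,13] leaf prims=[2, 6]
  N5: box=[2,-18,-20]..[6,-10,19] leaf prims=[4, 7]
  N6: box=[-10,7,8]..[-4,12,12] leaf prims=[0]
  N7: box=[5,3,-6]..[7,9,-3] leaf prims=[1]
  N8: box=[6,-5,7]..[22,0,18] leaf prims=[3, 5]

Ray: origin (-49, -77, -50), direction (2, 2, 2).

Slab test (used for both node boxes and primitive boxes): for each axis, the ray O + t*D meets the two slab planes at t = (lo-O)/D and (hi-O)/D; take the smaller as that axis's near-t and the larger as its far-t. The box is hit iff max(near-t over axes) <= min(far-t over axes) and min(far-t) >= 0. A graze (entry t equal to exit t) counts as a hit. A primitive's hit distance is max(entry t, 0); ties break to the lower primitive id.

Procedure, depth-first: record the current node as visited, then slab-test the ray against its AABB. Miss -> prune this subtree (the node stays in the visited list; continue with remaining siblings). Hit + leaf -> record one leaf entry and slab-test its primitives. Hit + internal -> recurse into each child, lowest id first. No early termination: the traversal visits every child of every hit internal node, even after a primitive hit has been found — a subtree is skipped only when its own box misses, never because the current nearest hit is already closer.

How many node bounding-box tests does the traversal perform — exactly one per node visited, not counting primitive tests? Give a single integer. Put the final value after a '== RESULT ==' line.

Trace the traversal:
N0 x:[39/2,71/2] y:[29,101/2] z:[15,69/2] -> hit [29,69/2], descend [2, 3, 5, 7]
  N2 x:[39/2,24] y:[42,101/2] z:[28,63/2] -> miss, prune
  N3 x:[55/2,71/2] y:[29,77/2] z:[57/2,34] -> hit [29,34], descend [1, 8]
    N1 x:[59/2,32] y:[29,63/2] z:[61/2,65/2] -> hit [61/2,63/2] leaf, test {P8@t=61/2}
    N8 x:[55/2,71/2] y:[36,77/2] z:[57/2,34] -> miss, prune
  N5 x:[51/2,55/2] y:[59/2,67/2] z:[15,69/2] -> miss, prune
  N7 x:[27,28] y:[40,43] z:[22,47/2] -> miss, prune

order=[0, 2, 3, 1, 8, 5, 7]  |boxes|=7  |leaves|=1  hit=P8

== RESULT ==
7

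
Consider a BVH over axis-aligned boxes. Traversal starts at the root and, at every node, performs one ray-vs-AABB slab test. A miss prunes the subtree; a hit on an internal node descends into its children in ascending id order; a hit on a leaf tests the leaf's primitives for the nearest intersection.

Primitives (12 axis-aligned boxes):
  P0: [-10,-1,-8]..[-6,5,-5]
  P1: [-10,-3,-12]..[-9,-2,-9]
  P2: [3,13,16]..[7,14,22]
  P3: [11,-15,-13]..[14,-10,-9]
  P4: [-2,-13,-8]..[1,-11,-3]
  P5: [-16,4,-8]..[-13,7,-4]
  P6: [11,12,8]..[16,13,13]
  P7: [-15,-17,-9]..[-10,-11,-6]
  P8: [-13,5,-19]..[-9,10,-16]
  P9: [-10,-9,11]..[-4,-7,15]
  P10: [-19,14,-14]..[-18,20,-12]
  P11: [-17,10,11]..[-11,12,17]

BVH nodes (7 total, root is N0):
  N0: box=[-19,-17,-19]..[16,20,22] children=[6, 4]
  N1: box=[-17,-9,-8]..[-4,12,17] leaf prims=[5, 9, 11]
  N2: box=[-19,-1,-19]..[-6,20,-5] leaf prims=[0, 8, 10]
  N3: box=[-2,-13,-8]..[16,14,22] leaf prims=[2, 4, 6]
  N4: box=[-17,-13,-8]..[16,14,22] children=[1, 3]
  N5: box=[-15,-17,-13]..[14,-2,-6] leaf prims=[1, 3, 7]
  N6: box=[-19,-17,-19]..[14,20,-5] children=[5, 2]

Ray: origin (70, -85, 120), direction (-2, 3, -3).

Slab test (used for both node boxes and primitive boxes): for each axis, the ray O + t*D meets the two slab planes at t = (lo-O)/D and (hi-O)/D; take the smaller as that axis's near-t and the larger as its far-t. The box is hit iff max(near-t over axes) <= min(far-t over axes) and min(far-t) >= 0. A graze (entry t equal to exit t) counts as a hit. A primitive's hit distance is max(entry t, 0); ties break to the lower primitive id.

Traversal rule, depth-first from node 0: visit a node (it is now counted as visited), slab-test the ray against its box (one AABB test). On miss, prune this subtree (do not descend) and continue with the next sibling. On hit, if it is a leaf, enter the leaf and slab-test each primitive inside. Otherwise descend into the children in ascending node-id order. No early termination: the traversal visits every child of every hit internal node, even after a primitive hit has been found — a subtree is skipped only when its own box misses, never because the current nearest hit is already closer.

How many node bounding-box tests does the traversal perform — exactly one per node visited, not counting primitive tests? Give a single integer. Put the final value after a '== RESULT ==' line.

Walk:
N0 x:[27,89/2] y:[68/3,35] z:[98/3,139/3] -> hit [98/3,35], descend [4, 6]
  N4 x:[27,87/2] y:[24,33] z:[98/3,128/3] -> hit [98/3,33], descend [1, 3]
    N1 x:[37,87/2] y:[76/3,97/3] z:[103/3,128/3] -> miss, prune
    N3 x:[27,36] y:[24,33] z:[98/3,128/3] -> hit [98/3,33] leaf, test {P2@t=98/3, P4(miss), P6(miss)}
  N6 x:[28,89/2] y:[68/3,35] z:[125/3,139/3] -> miss, prune

5 AABB tests over nodes [0, 4, 1, 3, 6]; 1 leaf entered; closest P2.

== RESULT ==
5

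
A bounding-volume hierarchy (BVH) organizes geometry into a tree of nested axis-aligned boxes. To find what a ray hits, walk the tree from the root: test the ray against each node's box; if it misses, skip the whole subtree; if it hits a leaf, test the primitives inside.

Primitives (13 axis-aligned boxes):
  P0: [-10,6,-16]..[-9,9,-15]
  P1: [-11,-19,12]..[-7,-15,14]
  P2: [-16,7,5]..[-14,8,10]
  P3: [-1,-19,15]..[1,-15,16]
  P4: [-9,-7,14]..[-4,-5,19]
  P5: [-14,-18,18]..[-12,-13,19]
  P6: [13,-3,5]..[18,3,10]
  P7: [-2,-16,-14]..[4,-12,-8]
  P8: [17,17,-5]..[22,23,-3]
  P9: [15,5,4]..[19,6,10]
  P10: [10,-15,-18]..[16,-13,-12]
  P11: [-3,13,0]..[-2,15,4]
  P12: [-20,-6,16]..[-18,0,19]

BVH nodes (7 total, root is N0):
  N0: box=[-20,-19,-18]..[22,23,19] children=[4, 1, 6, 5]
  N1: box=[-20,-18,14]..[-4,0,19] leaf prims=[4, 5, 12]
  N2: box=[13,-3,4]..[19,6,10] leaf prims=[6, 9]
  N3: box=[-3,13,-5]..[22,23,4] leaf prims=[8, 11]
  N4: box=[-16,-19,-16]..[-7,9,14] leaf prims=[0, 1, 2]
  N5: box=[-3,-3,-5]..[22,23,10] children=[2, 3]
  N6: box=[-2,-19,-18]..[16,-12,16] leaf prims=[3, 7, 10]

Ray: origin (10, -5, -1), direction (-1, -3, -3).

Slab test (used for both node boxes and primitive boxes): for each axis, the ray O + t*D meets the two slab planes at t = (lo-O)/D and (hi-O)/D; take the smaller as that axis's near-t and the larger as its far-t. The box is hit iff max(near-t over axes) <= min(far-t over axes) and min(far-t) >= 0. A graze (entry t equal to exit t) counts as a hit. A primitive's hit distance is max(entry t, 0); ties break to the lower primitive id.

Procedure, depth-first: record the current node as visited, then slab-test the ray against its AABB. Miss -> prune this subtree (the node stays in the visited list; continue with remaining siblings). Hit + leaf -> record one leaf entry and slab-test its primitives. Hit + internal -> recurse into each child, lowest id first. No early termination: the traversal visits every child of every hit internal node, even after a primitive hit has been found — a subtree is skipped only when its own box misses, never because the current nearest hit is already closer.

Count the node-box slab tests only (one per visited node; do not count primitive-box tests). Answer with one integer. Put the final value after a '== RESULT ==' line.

Traverse from the root:
N0 x:[-12,30] y:[-28/3,14/3] z:[-20/3,17/3] -> hit [-20/3,14/3], descend [1, 4, 5, 6]
  N1 x:[14,30] y:[-5/3,13/3] z:[-20/3,-5] -> miss, prune
  N4 x:[17,26] y:[-14/3,14/3] z:[-5,5] -> miss, prune
  N5 x:[-12,13] y:[-28/3,-2/3] z:[-11/3,4/3] -> miss, prune
  N6 x:[-6,12] y:[7/3,14/3] z:[-17/3,17/3] -> hit [7/3,14/3] leaf, test {P3(miss), P7(miss), P10(miss)}

Summary -> nodes [0, 1, 4, 5, 6]; box-tests=5; leaf-entries=1; first=miss

== RESULT ==
5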